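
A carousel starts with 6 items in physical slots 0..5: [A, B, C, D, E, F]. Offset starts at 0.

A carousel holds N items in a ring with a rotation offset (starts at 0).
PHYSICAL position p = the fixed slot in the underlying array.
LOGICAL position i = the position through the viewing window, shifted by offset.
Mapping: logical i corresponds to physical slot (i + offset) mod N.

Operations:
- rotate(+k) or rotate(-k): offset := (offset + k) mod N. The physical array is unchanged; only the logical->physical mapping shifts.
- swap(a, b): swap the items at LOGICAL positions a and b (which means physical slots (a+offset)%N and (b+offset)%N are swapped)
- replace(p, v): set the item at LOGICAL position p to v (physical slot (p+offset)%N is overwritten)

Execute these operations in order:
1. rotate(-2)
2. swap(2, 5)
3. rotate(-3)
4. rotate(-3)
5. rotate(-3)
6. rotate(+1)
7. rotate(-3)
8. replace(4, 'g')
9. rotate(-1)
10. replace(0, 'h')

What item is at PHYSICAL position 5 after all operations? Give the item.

After op 1 (rotate(-2)): offset=4, physical=[A,B,C,D,E,F], logical=[E,F,A,B,C,D]
After op 2 (swap(2, 5)): offset=4, physical=[D,B,C,A,E,F], logical=[E,F,D,B,C,A]
After op 3 (rotate(-3)): offset=1, physical=[D,B,C,A,E,F], logical=[B,C,A,E,F,D]
After op 4 (rotate(-3)): offset=4, physical=[D,B,C,A,E,F], logical=[E,F,D,B,C,A]
After op 5 (rotate(-3)): offset=1, physical=[D,B,C,A,E,F], logical=[B,C,A,E,F,D]
After op 6 (rotate(+1)): offset=2, physical=[D,B,C,A,E,F], logical=[C,A,E,F,D,B]
After op 7 (rotate(-3)): offset=5, physical=[D,B,C,A,E,F], logical=[F,D,B,C,A,E]
After op 8 (replace(4, 'g')): offset=5, physical=[D,B,C,g,E,F], logical=[F,D,B,C,g,E]
After op 9 (rotate(-1)): offset=4, physical=[D,B,C,g,E,F], logical=[E,F,D,B,C,g]
After op 10 (replace(0, 'h')): offset=4, physical=[D,B,C,g,h,F], logical=[h,F,D,B,C,g]

Answer: F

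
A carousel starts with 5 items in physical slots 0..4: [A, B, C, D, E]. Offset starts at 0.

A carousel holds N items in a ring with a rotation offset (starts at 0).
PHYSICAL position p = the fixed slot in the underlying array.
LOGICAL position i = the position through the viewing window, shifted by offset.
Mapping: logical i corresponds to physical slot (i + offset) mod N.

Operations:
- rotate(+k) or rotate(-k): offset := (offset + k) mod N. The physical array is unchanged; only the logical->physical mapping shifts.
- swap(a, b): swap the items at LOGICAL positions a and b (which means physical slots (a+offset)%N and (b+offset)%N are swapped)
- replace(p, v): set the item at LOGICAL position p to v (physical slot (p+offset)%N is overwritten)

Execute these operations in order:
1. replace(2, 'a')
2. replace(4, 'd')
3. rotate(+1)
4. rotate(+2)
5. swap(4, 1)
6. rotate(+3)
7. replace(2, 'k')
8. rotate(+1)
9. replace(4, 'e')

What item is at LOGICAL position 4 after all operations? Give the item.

Answer: e

Derivation:
After op 1 (replace(2, 'a')): offset=0, physical=[A,B,a,D,E], logical=[A,B,a,D,E]
After op 2 (replace(4, 'd')): offset=0, physical=[A,B,a,D,d], logical=[A,B,a,D,d]
After op 3 (rotate(+1)): offset=1, physical=[A,B,a,D,d], logical=[B,a,D,d,A]
After op 4 (rotate(+2)): offset=3, physical=[A,B,a,D,d], logical=[D,d,A,B,a]
After op 5 (swap(4, 1)): offset=3, physical=[A,B,d,D,a], logical=[D,a,A,B,d]
After op 6 (rotate(+3)): offset=1, physical=[A,B,d,D,a], logical=[B,d,D,a,A]
After op 7 (replace(2, 'k')): offset=1, physical=[A,B,d,k,a], logical=[B,d,k,a,A]
After op 8 (rotate(+1)): offset=2, physical=[A,B,d,k,a], logical=[d,k,a,A,B]
After op 9 (replace(4, 'e')): offset=2, physical=[A,e,d,k,a], logical=[d,k,a,A,e]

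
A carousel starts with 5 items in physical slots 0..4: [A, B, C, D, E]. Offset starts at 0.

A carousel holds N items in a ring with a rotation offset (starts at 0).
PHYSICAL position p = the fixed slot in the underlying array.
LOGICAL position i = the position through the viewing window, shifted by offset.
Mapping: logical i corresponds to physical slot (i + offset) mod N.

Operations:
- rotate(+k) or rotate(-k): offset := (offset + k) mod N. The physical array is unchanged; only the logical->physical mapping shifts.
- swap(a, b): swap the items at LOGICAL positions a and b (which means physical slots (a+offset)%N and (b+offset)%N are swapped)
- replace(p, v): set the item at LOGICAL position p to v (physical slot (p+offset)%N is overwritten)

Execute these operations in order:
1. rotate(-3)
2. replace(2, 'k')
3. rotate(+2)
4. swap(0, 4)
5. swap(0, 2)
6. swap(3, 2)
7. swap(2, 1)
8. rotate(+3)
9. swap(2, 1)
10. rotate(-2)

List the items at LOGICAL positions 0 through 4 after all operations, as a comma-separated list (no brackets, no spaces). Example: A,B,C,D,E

After op 1 (rotate(-3)): offset=2, physical=[A,B,C,D,E], logical=[C,D,E,A,B]
After op 2 (replace(2, 'k')): offset=2, physical=[A,B,C,D,k], logical=[C,D,k,A,B]
After op 3 (rotate(+2)): offset=4, physical=[A,B,C,D,k], logical=[k,A,B,C,D]
After op 4 (swap(0, 4)): offset=4, physical=[A,B,C,k,D], logical=[D,A,B,C,k]
After op 5 (swap(0, 2)): offset=4, physical=[A,D,C,k,B], logical=[B,A,D,C,k]
After op 6 (swap(3, 2)): offset=4, physical=[A,C,D,k,B], logical=[B,A,C,D,k]
After op 7 (swap(2, 1)): offset=4, physical=[C,A,D,k,B], logical=[B,C,A,D,k]
After op 8 (rotate(+3)): offset=2, physical=[C,A,D,k,B], logical=[D,k,B,C,A]
After op 9 (swap(2, 1)): offset=2, physical=[C,A,D,B,k], logical=[D,B,k,C,A]
After op 10 (rotate(-2)): offset=0, physical=[C,A,D,B,k], logical=[C,A,D,B,k]

Answer: C,A,D,B,k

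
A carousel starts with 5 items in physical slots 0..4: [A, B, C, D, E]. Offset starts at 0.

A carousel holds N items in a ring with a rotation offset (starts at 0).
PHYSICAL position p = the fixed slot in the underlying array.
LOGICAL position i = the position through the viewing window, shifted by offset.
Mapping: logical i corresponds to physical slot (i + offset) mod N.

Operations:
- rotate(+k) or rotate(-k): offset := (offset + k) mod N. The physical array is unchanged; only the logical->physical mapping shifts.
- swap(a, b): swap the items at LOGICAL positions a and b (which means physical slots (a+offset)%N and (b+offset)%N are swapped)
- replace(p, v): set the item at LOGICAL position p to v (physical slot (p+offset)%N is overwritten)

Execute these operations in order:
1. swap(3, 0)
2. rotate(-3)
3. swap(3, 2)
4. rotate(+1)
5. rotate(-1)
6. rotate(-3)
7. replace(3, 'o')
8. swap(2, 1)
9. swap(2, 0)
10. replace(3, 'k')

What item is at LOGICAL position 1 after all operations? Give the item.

After op 1 (swap(3, 0)): offset=0, physical=[D,B,C,A,E], logical=[D,B,C,A,E]
After op 2 (rotate(-3)): offset=2, physical=[D,B,C,A,E], logical=[C,A,E,D,B]
After op 3 (swap(3, 2)): offset=2, physical=[E,B,C,A,D], logical=[C,A,D,E,B]
After op 4 (rotate(+1)): offset=3, physical=[E,B,C,A,D], logical=[A,D,E,B,C]
After op 5 (rotate(-1)): offset=2, physical=[E,B,C,A,D], logical=[C,A,D,E,B]
After op 6 (rotate(-3)): offset=4, physical=[E,B,C,A,D], logical=[D,E,B,C,A]
After op 7 (replace(3, 'o')): offset=4, physical=[E,B,o,A,D], logical=[D,E,B,o,A]
After op 8 (swap(2, 1)): offset=4, physical=[B,E,o,A,D], logical=[D,B,E,o,A]
After op 9 (swap(2, 0)): offset=4, physical=[B,D,o,A,E], logical=[E,B,D,o,A]
After op 10 (replace(3, 'k')): offset=4, physical=[B,D,k,A,E], logical=[E,B,D,k,A]

Answer: B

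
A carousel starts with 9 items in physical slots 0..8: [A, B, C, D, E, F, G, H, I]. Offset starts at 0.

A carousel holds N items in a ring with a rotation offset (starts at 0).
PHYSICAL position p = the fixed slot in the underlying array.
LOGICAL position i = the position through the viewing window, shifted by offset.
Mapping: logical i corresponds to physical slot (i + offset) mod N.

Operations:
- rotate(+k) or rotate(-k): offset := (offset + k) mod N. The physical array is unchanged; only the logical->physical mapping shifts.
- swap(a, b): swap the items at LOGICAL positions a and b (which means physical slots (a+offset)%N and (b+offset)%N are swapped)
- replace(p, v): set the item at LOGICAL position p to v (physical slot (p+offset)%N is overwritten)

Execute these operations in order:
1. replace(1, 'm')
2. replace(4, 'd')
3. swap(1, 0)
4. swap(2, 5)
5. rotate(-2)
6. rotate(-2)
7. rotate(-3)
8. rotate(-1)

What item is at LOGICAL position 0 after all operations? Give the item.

After op 1 (replace(1, 'm')): offset=0, physical=[A,m,C,D,E,F,G,H,I], logical=[A,m,C,D,E,F,G,H,I]
After op 2 (replace(4, 'd')): offset=0, physical=[A,m,C,D,d,F,G,H,I], logical=[A,m,C,D,d,F,G,H,I]
After op 3 (swap(1, 0)): offset=0, physical=[m,A,C,D,d,F,G,H,I], logical=[m,A,C,D,d,F,G,H,I]
After op 4 (swap(2, 5)): offset=0, physical=[m,A,F,D,d,C,G,H,I], logical=[m,A,F,D,d,C,G,H,I]
After op 5 (rotate(-2)): offset=7, physical=[m,A,F,D,d,C,G,H,I], logical=[H,I,m,A,F,D,d,C,G]
After op 6 (rotate(-2)): offset=5, physical=[m,A,F,D,d,C,G,H,I], logical=[C,G,H,I,m,A,F,D,d]
After op 7 (rotate(-3)): offset=2, physical=[m,A,F,D,d,C,G,H,I], logical=[F,D,d,C,G,H,I,m,A]
After op 8 (rotate(-1)): offset=1, physical=[m,A,F,D,d,C,G,H,I], logical=[A,F,D,d,C,G,H,I,m]

Answer: A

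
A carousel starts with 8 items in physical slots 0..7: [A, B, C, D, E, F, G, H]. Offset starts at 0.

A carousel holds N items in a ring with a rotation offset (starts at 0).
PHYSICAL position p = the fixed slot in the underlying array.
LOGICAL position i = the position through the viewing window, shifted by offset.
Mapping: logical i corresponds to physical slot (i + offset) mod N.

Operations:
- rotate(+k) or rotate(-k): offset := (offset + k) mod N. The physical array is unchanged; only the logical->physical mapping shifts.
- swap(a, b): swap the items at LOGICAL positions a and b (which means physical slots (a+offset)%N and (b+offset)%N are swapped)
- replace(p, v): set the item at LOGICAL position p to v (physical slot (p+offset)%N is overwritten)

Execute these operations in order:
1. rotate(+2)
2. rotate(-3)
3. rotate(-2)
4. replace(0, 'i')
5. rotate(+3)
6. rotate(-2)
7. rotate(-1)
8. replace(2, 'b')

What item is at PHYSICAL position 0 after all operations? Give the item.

Answer: A

Derivation:
After op 1 (rotate(+2)): offset=2, physical=[A,B,C,D,E,F,G,H], logical=[C,D,E,F,G,H,A,B]
After op 2 (rotate(-3)): offset=7, physical=[A,B,C,D,E,F,G,H], logical=[H,A,B,C,D,E,F,G]
After op 3 (rotate(-2)): offset=5, physical=[A,B,C,D,E,F,G,H], logical=[F,G,H,A,B,C,D,E]
After op 4 (replace(0, 'i')): offset=5, physical=[A,B,C,D,E,i,G,H], logical=[i,G,H,A,B,C,D,E]
After op 5 (rotate(+3)): offset=0, physical=[A,B,C,D,E,i,G,H], logical=[A,B,C,D,E,i,G,H]
After op 6 (rotate(-2)): offset=6, physical=[A,B,C,D,E,i,G,H], logical=[G,H,A,B,C,D,E,i]
After op 7 (rotate(-1)): offset=5, physical=[A,B,C,D,E,i,G,H], logical=[i,G,H,A,B,C,D,E]
After op 8 (replace(2, 'b')): offset=5, physical=[A,B,C,D,E,i,G,b], logical=[i,G,b,A,B,C,D,E]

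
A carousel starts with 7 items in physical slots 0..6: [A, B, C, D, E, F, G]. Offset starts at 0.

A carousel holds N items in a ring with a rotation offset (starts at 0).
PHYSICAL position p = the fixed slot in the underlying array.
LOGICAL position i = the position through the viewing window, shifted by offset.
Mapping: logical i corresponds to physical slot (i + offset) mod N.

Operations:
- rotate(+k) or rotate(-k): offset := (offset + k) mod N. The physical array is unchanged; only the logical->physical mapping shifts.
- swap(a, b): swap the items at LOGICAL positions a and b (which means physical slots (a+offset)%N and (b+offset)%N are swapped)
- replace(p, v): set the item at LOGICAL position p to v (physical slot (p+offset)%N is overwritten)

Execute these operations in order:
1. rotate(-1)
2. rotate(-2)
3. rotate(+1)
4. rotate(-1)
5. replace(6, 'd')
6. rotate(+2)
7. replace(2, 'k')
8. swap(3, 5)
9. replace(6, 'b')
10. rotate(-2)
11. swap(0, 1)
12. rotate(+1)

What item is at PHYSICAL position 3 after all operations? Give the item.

Answer: d

Derivation:
After op 1 (rotate(-1)): offset=6, physical=[A,B,C,D,E,F,G], logical=[G,A,B,C,D,E,F]
After op 2 (rotate(-2)): offset=4, physical=[A,B,C,D,E,F,G], logical=[E,F,G,A,B,C,D]
After op 3 (rotate(+1)): offset=5, physical=[A,B,C,D,E,F,G], logical=[F,G,A,B,C,D,E]
After op 4 (rotate(-1)): offset=4, physical=[A,B,C,D,E,F,G], logical=[E,F,G,A,B,C,D]
After op 5 (replace(6, 'd')): offset=4, physical=[A,B,C,d,E,F,G], logical=[E,F,G,A,B,C,d]
After op 6 (rotate(+2)): offset=6, physical=[A,B,C,d,E,F,G], logical=[G,A,B,C,d,E,F]
After op 7 (replace(2, 'k')): offset=6, physical=[A,k,C,d,E,F,G], logical=[G,A,k,C,d,E,F]
After op 8 (swap(3, 5)): offset=6, physical=[A,k,E,d,C,F,G], logical=[G,A,k,E,d,C,F]
After op 9 (replace(6, 'b')): offset=6, physical=[A,k,E,d,C,b,G], logical=[G,A,k,E,d,C,b]
After op 10 (rotate(-2)): offset=4, physical=[A,k,E,d,C,b,G], logical=[C,b,G,A,k,E,d]
After op 11 (swap(0, 1)): offset=4, physical=[A,k,E,d,b,C,G], logical=[b,C,G,A,k,E,d]
After op 12 (rotate(+1)): offset=5, physical=[A,k,E,d,b,C,G], logical=[C,G,A,k,E,d,b]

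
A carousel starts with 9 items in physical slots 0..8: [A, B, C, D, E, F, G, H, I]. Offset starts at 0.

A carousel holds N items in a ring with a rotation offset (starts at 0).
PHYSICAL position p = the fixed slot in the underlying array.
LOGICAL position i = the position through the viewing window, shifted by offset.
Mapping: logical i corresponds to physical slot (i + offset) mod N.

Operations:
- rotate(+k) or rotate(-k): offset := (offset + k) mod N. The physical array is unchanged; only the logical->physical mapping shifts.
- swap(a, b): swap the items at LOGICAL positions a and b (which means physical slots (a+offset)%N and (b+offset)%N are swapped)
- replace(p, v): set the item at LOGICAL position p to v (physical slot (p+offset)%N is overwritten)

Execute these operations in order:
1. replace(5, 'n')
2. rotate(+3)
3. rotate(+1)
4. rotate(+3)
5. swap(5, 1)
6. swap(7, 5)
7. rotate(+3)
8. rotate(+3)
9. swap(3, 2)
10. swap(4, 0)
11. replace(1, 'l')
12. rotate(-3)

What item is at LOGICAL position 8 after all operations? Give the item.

Answer: A

Derivation:
After op 1 (replace(5, 'n')): offset=0, physical=[A,B,C,D,E,n,G,H,I], logical=[A,B,C,D,E,n,G,H,I]
After op 2 (rotate(+3)): offset=3, physical=[A,B,C,D,E,n,G,H,I], logical=[D,E,n,G,H,I,A,B,C]
After op 3 (rotate(+1)): offset=4, physical=[A,B,C,D,E,n,G,H,I], logical=[E,n,G,H,I,A,B,C,D]
After op 4 (rotate(+3)): offset=7, physical=[A,B,C,D,E,n,G,H,I], logical=[H,I,A,B,C,D,E,n,G]
After op 5 (swap(5, 1)): offset=7, physical=[A,B,C,I,E,n,G,H,D], logical=[H,D,A,B,C,I,E,n,G]
After op 6 (swap(7, 5)): offset=7, physical=[A,B,C,n,E,I,G,H,D], logical=[H,D,A,B,C,n,E,I,G]
After op 7 (rotate(+3)): offset=1, physical=[A,B,C,n,E,I,G,H,D], logical=[B,C,n,E,I,G,H,D,A]
After op 8 (rotate(+3)): offset=4, physical=[A,B,C,n,E,I,G,H,D], logical=[E,I,G,H,D,A,B,C,n]
After op 9 (swap(3, 2)): offset=4, physical=[A,B,C,n,E,I,H,G,D], logical=[E,I,H,G,D,A,B,C,n]
After op 10 (swap(4, 0)): offset=4, physical=[A,B,C,n,D,I,H,G,E], logical=[D,I,H,G,E,A,B,C,n]
After op 11 (replace(1, 'l')): offset=4, physical=[A,B,C,n,D,l,H,G,E], logical=[D,l,H,G,E,A,B,C,n]
After op 12 (rotate(-3)): offset=1, physical=[A,B,C,n,D,l,H,G,E], logical=[B,C,n,D,l,H,G,E,A]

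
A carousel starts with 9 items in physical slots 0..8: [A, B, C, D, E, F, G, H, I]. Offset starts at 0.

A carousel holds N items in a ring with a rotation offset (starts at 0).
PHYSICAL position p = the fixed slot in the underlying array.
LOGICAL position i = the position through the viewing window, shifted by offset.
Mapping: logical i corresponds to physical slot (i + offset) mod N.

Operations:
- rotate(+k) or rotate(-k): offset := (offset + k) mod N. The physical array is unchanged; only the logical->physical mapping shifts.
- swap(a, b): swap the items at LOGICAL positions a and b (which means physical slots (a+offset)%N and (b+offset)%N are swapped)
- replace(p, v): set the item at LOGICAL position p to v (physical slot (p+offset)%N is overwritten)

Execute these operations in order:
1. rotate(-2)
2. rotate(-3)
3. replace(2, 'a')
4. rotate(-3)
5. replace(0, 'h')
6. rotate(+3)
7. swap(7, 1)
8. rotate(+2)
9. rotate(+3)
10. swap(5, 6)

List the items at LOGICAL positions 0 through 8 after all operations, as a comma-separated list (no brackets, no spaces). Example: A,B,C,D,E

Answer: A,h,F,D,E,a,C,H,I

Derivation:
After op 1 (rotate(-2)): offset=7, physical=[A,B,C,D,E,F,G,H,I], logical=[H,I,A,B,C,D,E,F,G]
After op 2 (rotate(-3)): offset=4, physical=[A,B,C,D,E,F,G,H,I], logical=[E,F,G,H,I,A,B,C,D]
After op 3 (replace(2, 'a')): offset=4, physical=[A,B,C,D,E,F,a,H,I], logical=[E,F,a,H,I,A,B,C,D]
After op 4 (rotate(-3)): offset=1, physical=[A,B,C,D,E,F,a,H,I], logical=[B,C,D,E,F,a,H,I,A]
After op 5 (replace(0, 'h')): offset=1, physical=[A,h,C,D,E,F,a,H,I], logical=[h,C,D,E,F,a,H,I,A]
After op 6 (rotate(+3)): offset=4, physical=[A,h,C,D,E,F,a,H,I], logical=[E,F,a,H,I,A,h,C,D]
After op 7 (swap(7, 1)): offset=4, physical=[A,h,F,D,E,C,a,H,I], logical=[E,C,a,H,I,A,h,F,D]
After op 8 (rotate(+2)): offset=6, physical=[A,h,F,D,E,C,a,H,I], logical=[a,H,I,A,h,F,D,E,C]
After op 9 (rotate(+3)): offset=0, physical=[A,h,F,D,E,C,a,H,I], logical=[A,h,F,D,E,C,a,H,I]
After op 10 (swap(5, 6)): offset=0, physical=[A,h,F,D,E,a,C,H,I], logical=[A,h,F,D,E,a,C,H,I]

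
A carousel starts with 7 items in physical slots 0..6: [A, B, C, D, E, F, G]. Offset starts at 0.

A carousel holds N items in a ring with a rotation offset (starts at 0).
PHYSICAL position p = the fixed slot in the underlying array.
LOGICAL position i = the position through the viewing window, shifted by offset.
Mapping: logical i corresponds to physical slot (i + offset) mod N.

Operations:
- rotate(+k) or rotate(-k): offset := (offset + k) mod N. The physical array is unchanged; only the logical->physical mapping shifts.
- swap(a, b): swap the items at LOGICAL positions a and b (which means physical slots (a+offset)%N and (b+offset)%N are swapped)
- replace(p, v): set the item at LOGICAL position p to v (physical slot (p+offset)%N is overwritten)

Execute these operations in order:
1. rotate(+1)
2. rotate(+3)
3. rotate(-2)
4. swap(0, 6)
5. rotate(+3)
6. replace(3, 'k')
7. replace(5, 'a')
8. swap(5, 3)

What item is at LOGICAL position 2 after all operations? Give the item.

Answer: A

Derivation:
After op 1 (rotate(+1)): offset=1, physical=[A,B,C,D,E,F,G], logical=[B,C,D,E,F,G,A]
After op 2 (rotate(+3)): offset=4, physical=[A,B,C,D,E,F,G], logical=[E,F,G,A,B,C,D]
After op 3 (rotate(-2)): offset=2, physical=[A,B,C,D,E,F,G], logical=[C,D,E,F,G,A,B]
After op 4 (swap(0, 6)): offset=2, physical=[A,C,B,D,E,F,G], logical=[B,D,E,F,G,A,C]
After op 5 (rotate(+3)): offset=5, physical=[A,C,B,D,E,F,G], logical=[F,G,A,C,B,D,E]
After op 6 (replace(3, 'k')): offset=5, physical=[A,k,B,D,E,F,G], logical=[F,G,A,k,B,D,E]
After op 7 (replace(5, 'a')): offset=5, physical=[A,k,B,a,E,F,G], logical=[F,G,A,k,B,a,E]
After op 8 (swap(5, 3)): offset=5, physical=[A,a,B,k,E,F,G], logical=[F,G,A,a,B,k,E]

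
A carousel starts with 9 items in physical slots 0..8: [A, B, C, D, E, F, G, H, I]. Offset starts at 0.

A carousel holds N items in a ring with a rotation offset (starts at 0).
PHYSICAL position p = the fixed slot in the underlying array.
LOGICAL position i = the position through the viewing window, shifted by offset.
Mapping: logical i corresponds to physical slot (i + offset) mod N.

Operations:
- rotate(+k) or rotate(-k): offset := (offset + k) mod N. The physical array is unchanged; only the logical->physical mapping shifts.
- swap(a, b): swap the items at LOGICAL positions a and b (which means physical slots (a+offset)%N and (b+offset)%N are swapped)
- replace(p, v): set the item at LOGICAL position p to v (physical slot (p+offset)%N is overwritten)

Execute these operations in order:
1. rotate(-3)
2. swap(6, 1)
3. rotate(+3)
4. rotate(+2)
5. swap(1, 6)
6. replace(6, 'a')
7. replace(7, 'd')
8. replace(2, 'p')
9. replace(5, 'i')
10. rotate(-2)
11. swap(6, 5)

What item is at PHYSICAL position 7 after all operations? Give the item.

After op 1 (rotate(-3)): offset=6, physical=[A,B,C,D,E,F,G,H,I], logical=[G,H,I,A,B,C,D,E,F]
After op 2 (swap(6, 1)): offset=6, physical=[A,B,C,H,E,F,G,D,I], logical=[G,D,I,A,B,C,H,E,F]
After op 3 (rotate(+3)): offset=0, physical=[A,B,C,H,E,F,G,D,I], logical=[A,B,C,H,E,F,G,D,I]
After op 4 (rotate(+2)): offset=2, physical=[A,B,C,H,E,F,G,D,I], logical=[C,H,E,F,G,D,I,A,B]
After op 5 (swap(1, 6)): offset=2, physical=[A,B,C,I,E,F,G,D,H], logical=[C,I,E,F,G,D,H,A,B]
After op 6 (replace(6, 'a')): offset=2, physical=[A,B,C,I,E,F,G,D,a], logical=[C,I,E,F,G,D,a,A,B]
After op 7 (replace(7, 'd')): offset=2, physical=[d,B,C,I,E,F,G,D,a], logical=[C,I,E,F,G,D,a,d,B]
After op 8 (replace(2, 'p')): offset=2, physical=[d,B,C,I,p,F,G,D,a], logical=[C,I,p,F,G,D,a,d,B]
After op 9 (replace(5, 'i')): offset=2, physical=[d,B,C,I,p,F,G,i,a], logical=[C,I,p,F,G,i,a,d,B]
After op 10 (rotate(-2)): offset=0, physical=[d,B,C,I,p,F,G,i,a], logical=[d,B,C,I,p,F,G,i,a]
After op 11 (swap(6, 5)): offset=0, physical=[d,B,C,I,p,G,F,i,a], logical=[d,B,C,I,p,G,F,i,a]

Answer: i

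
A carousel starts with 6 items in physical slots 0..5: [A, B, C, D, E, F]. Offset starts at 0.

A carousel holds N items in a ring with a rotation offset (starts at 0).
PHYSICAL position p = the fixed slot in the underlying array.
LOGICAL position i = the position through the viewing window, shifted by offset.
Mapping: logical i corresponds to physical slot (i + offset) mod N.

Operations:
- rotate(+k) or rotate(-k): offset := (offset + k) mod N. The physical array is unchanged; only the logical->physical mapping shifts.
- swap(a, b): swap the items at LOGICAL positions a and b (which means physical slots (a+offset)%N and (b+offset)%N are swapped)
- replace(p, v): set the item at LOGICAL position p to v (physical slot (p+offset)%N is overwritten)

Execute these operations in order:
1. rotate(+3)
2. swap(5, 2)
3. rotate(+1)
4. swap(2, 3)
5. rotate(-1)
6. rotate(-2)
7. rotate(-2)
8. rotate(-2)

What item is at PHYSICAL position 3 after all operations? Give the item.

After op 1 (rotate(+3)): offset=3, physical=[A,B,C,D,E,F], logical=[D,E,F,A,B,C]
After op 2 (swap(5, 2)): offset=3, physical=[A,B,F,D,E,C], logical=[D,E,C,A,B,F]
After op 3 (rotate(+1)): offset=4, physical=[A,B,F,D,E,C], logical=[E,C,A,B,F,D]
After op 4 (swap(2, 3)): offset=4, physical=[B,A,F,D,E,C], logical=[E,C,B,A,F,D]
After op 5 (rotate(-1)): offset=3, physical=[B,A,F,D,E,C], logical=[D,E,C,B,A,F]
After op 6 (rotate(-2)): offset=1, physical=[B,A,F,D,E,C], logical=[A,F,D,E,C,B]
After op 7 (rotate(-2)): offset=5, physical=[B,A,F,D,E,C], logical=[C,B,A,F,D,E]
After op 8 (rotate(-2)): offset=3, physical=[B,A,F,D,E,C], logical=[D,E,C,B,A,F]

Answer: D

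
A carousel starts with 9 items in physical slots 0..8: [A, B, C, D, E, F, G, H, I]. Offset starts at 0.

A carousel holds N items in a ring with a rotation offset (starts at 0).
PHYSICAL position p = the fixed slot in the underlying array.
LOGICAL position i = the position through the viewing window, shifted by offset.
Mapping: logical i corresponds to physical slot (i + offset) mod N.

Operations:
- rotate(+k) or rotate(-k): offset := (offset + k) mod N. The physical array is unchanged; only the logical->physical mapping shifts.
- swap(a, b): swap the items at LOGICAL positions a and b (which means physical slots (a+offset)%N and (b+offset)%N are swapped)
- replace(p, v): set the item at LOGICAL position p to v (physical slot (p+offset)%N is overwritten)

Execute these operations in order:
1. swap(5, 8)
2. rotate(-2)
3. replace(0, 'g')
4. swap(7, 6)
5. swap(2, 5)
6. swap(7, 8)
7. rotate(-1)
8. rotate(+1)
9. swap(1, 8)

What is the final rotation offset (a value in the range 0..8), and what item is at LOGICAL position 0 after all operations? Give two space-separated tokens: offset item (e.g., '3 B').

Answer: 7 g

Derivation:
After op 1 (swap(5, 8)): offset=0, physical=[A,B,C,D,E,I,G,H,F], logical=[A,B,C,D,E,I,G,H,F]
After op 2 (rotate(-2)): offset=7, physical=[A,B,C,D,E,I,G,H,F], logical=[H,F,A,B,C,D,E,I,G]
After op 3 (replace(0, 'g')): offset=7, physical=[A,B,C,D,E,I,G,g,F], logical=[g,F,A,B,C,D,E,I,G]
After op 4 (swap(7, 6)): offset=7, physical=[A,B,C,D,I,E,G,g,F], logical=[g,F,A,B,C,D,I,E,G]
After op 5 (swap(2, 5)): offset=7, physical=[D,B,C,A,I,E,G,g,F], logical=[g,F,D,B,C,A,I,E,G]
After op 6 (swap(7, 8)): offset=7, physical=[D,B,C,A,I,G,E,g,F], logical=[g,F,D,B,C,A,I,G,E]
After op 7 (rotate(-1)): offset=6, physical=[D,B,C,A,I,G,E,g,F], logical=[E,g,F,D,B,C,A,I,G]
After op 8 (rotate(+1)): offset=7, physical=[D,B,C,A,I,G,E,g,F], logical=[g,F,D,B,C,A,I,G,E]
After op 9 (swap(1, 8)): offset=7, physical=[D,B,C,A,I,G,F,g,E], logical=[g,E,D,B,C,A,I,G,F]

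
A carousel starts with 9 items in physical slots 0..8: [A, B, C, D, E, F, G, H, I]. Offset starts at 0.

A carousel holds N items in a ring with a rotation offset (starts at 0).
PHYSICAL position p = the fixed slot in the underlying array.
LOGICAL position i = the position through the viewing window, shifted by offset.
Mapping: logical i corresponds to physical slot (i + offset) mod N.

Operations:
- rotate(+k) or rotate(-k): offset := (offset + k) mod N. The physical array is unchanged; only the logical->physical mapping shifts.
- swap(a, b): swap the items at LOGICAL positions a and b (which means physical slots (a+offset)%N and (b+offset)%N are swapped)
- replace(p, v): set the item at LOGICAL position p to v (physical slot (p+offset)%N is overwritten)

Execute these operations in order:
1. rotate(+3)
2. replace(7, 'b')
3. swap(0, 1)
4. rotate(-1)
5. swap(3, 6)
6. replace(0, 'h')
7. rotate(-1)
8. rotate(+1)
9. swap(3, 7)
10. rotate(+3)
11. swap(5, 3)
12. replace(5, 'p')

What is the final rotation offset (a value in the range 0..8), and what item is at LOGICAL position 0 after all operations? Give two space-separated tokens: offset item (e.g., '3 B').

Answer: 5 A

Derivation:
After op 1 (rotate(+3)): offset=3, physical=[A,B,C,D,E,F,G,H,I], logical=[D,E,F,G,H,I,A,B,C]
After op 2 (replace(7, 'b')): offset=3, physical=[A,b,C,D,E,F,G,H,I], logical=[D,E,F,G,H,I,A,b,C]
After op 3 (swap(0, 1)): offset=3, physical=[A,b,C,E,D,F,G,H,I], logical=[E,D,F,G,H,I,A,b,C]
After op 4 (rotate(-1)): offset=2, physical=[A,b,C,E,D,F,G,H,I], logical=[C,E,D,F,G,H,I,A,b]
After op 5 (swap(3, 6)): offset=2, physical=[A,b,C,E,D,I,G,H,F], logical=[C,E,D,I,G,H,F,A,b]
After op 6 (replace(0, 'h')): offset=2, physical=[A,b,h,E,D,I,G,H,F], logical=[h,E,D,I,G,H,F,A,b]
After op 7 (rotate(-1)): offset=1, physical=[A,b,h,E,D,I,G,H,F], logical=[b,h,E,D,I,G,H,F,A]
After op 8 (rotate(+1)): offset=2, physical=[A,b,h,E,D,I,G,H,F], logical=[h,E,D,I,G,H,F,A,b]
After op 9 (swap(3, 7)): offset=2, physical=[I,b,h,E,D,A,G,H,F], logical=[h,E,D,A,G,H,F,I,b]
After op 10 (rotate(+3)): offset=5, physical=[I,b,h,E,D,A,G,H,F], logical=[A,G,H,F,I,b,h,E,D]
After op 11 (swap(5, 3)): offset=5, physical=[I,F,h,E,D,A,G,H,b], logical=[A,G,H,b,I,F,h,E,D]
After op 12 (replace(5, 'p')): offset=5, physical=[I,p,h,E,D,A,G,H,b], logical=[A,G,H,b,I,p,h,E,D]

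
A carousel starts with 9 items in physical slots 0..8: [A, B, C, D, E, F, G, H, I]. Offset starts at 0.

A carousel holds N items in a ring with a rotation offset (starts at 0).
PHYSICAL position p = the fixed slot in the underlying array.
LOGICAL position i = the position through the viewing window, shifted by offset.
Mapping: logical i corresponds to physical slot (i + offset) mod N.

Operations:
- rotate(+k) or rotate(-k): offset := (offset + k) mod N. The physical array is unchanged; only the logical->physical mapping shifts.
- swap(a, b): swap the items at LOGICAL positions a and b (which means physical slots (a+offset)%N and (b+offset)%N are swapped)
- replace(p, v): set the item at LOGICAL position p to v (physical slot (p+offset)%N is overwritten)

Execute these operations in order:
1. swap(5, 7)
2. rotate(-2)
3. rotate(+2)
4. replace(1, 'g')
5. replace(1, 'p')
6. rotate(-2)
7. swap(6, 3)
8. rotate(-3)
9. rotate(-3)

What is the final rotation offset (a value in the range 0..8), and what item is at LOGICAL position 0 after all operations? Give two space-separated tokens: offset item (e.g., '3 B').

After op 1 (swap(5, 7)): offset=0, physical=[A,B,C,D,E,H,G,F,I], logical=[A,B,C,D,E,H,G,F,I]
After op 2 (rotate(-2)): offset=7, physical=[A,B,C,D,E,H,G,F,I], logical=[F,I,A,B,C,D,E,H,G]
After op 3 (rotate(+2)): offset=0, physical=[A,B,C,D,E,H,G,F,I], logical=[A,B,C,D,E,H,G,F,I]
After op 4 (replace(1, 'g')): offset=0, physical=[A,g,C,D,E,H,G,F,I], logical=[A,g,C,D,E,H,G,F,I]
After op 5 (replace(1, 'p')): offset=0, physical=[A,p,C,D,E,H,G,F,I], logical=[A,p,C,D,E,H,G,F,I]
After op 6 (rotate(-2)): offset=7, physical=[A,p,C,D,E,H,G,F,I], logical=[F,I,A,p,C,D,E,H,G]
After op 7 (swap(6, 3)): offset=7, physical=[A,E,C,D,p,H,G,F,I], logical=[F,I,A,E,C,D,p,H,G]
After op 8 (rotate(-3)): offset=4, physical=[A,E,C,D,p,H,G,F,I], logical=[p,H,G,F,I,A,E,C,D]
After op 9 (rotate(-3)): offset=1, physical=[A,E,C,D,p,H,G,F,I], logical=[E,C,D,p,H,G,F,I,A]

Answer: 1 E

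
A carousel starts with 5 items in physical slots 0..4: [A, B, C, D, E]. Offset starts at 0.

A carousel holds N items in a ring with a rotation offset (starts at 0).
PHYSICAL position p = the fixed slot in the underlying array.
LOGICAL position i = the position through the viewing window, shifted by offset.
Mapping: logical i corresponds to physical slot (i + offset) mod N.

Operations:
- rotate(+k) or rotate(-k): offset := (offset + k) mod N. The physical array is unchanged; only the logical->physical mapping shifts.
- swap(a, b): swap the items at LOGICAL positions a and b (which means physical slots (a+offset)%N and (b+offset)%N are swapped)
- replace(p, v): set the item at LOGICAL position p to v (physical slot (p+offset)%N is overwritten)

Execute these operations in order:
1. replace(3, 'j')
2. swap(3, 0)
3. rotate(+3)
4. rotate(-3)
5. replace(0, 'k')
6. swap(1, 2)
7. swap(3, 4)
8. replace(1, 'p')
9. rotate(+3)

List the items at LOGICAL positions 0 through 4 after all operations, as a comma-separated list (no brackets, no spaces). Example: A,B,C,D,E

Answer: E,A,k,p,B

Derivation:
After op 1 (replace(3, 'j')): offset=0, physical=[A,B,C,j,E], logical=[A,B,C,j,E]
After op 2 (swap(3, 0)): offset=0, physical=[j,B,C,A,E], logical=[j,B,C,A,E]
After op 3 (rotate(+3)): offset=3, physical=[j,B,C,A,E], logical=[A,E,j,B,C]
After op 4 (rotate(-3)): offset=0, physical=[j,B,C,A,E], logical=[j,B,C,A,E]
After op 5 (replace(0, 'k')): offset=0, physical=[k,B,C,A,E], logical=[k,B,C,A,E]
After op 6 (swap(1, 2)): offset=0, physical=[k,C,B,A,E], logical=[k,C,B,A,E]
After op 7 (swap(3, 4)): offset=0, physical=[k,C,B,E,A], logical=[k,C,B,E,A]
After op 8 (replace(1, 'p')): offset=0, physical=[k,p,B,E,A], logical=[k,p,B,E,A]
After op 9 (rotate(+3)): offset=3, physical=[k,p,B,E,A], logical=[E,A,k,p,B]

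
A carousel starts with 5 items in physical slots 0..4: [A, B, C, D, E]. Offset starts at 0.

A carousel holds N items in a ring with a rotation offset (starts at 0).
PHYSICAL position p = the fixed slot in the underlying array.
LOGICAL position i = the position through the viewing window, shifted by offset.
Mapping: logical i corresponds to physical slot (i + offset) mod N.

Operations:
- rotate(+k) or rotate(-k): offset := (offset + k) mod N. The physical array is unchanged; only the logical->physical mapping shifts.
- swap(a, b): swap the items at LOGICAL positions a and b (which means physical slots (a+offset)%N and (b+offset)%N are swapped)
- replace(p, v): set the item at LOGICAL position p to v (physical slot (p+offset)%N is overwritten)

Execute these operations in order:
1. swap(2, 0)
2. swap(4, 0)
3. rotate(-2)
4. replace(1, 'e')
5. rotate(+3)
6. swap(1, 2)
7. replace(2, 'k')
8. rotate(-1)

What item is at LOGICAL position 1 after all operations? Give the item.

After op 1 (swap(2, 0)): offset=0, physical=[C,B,A,D,E], logical=[C,B,A,D,E]
After op 2 (swap(4, 0)): offset=0, physical=[E,B,A,D,C], logical=[E,B,A,D,C]
After op 3 (rotate(-2)): offset=3, physical=[E,B,A,D,C], logical=[D,C,E,B,A]
After op 4 (replace(1, 'e')): offset=3, physical=[E,B,A,D,e], logical=[D,e,E,B,A]
After op 5 (rotate(+3)): offset=1, physical=[E,B,A,D,e], logical=[B,A,D,e,E]
After op 6 (swap(1, 2)): offset=1, physical=[E,B,D,A,e], logical=[B,D,A,e,E]
After op 7 (replace(2, 'k')): offset=1, physical=[E,B,D,k,e], logical=[B,D,k,e,E]
After op 8 (rotate(-1)): offset=0, physical=[E,B,D,k,e], logical=[E,B,D,k,e]

Answer: B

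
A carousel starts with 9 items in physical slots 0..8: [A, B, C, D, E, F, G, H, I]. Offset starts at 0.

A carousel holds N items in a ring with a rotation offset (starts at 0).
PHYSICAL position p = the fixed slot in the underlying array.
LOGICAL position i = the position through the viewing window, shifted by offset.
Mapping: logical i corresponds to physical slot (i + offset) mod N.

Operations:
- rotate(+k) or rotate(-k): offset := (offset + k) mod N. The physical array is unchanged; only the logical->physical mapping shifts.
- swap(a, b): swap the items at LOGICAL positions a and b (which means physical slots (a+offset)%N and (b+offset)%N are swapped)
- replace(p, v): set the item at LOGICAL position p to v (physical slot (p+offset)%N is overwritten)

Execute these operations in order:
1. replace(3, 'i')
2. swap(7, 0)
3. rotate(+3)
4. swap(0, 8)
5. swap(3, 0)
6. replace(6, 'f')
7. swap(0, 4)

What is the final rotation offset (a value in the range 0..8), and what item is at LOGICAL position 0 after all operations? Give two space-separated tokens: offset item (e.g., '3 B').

After op 1 (replace(3, 'i')): offset=0, physical=[A,B,C,i,E,F,G,H,I], logical=[A,B,C,i,E,F,G,H,I]
After op 2 (swap(7, 0)): offset=0, physical=[H,B,C,i,E,F,G,A,I], logical=[H,B,C,i,E,F,G,A,I]
After op 3 (rotate(+3)): offset=3, physical=[H,B,C,i,E,F,G,A,I], logical=[i,E,F,G,A,I,H,B,C]
After op 4 (swap(0, 8)): offset=3, physical=[H,B,i,C,E,F,G,A,I], logical=[C,E,F,G,A,I,H,B,i]
After op 5 (swap(3, 0)): offset=3, physical=[H,B,i,G,E,F,C,A,I], logical=[G,E,F,C,A,I,H,B,i]
After op 6 (replace(6, 'f')): offset=3, physical=[f,B,i,G,E,F,C,A,I], logical=[G,E,F,C,A,I,f,B,i]
After op 7 (swap(0, 4)): offset=3, physical=[f,B,i,A,E,F,C,G,I], logical=[A,E,F,C,G,I,f,B,i]

Answer: 3 A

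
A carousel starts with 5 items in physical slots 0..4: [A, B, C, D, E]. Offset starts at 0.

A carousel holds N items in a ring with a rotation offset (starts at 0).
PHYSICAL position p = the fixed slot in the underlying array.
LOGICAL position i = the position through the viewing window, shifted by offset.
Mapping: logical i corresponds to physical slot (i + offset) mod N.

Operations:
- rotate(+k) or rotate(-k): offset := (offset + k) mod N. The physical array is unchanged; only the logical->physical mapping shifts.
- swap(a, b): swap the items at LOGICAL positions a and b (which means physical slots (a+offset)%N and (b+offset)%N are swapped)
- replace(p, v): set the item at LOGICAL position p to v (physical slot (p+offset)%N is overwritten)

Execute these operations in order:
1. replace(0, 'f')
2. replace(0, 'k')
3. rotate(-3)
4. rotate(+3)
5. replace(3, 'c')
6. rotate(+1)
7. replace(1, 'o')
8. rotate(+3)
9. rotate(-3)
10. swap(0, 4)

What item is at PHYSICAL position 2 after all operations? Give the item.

Answer: o

Derivation:
After op 1 (replace(0, 'f')): offset=0, physical=[f,B,C,D,E], logical=[f,B,C,D,E]
After op 2 (replace(0, 'k')): offset=0, physical=[k,B,C,D,E], logical=[k,B,C,D,E]
After op 3 (rotate(-3)): offset=2, physical=[k,B,C,D,E], logical=[C,D,E,k,B]
After op 4 (rotate(+3)): offset=0, physical=[k,B,C,D,E], logical=[k,B,C,D,E]
After op 5 (replace(3, 'c')): offset=0, physical=[k,B,C,c,E], logical=[k,B,C,c,E]
After op 6 (rotate(+1)): offset=1, physical=[k,B,C,c,E], logical=[B,C,c,E,k]
After op 7 (replace(1, 'o')): offset=1, physical=[k,B,o,c,E], logical=[B,o,c,E,k]
After op 8 (rotate(+3)): offset=4, physical=[k,B,o,c,E], logical=[E,k,B,o,c]
After op 9 (rotate(-3)): offset=1, physical=[k,B,o,c,E], logical=[B,o,c,E,k]
After op 10 (swap(0, 4)): offset=1, physical=[B,k,o,c,E], logical=[k,o,c,E,B]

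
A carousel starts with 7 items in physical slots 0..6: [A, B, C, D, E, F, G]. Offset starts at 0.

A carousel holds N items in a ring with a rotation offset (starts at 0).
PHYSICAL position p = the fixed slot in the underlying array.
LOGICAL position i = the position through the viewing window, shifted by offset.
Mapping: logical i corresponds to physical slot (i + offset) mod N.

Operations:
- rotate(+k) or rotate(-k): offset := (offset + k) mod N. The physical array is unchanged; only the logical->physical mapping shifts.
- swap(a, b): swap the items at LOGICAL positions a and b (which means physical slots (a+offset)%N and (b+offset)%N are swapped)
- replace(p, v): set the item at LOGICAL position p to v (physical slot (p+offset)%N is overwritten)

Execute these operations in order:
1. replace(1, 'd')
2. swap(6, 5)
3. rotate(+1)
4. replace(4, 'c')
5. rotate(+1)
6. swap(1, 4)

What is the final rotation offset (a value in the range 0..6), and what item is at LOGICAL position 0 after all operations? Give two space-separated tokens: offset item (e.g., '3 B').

After op 1 (replace(1, 'd')): offset=0, physical=[A,d,C,D,E,F,G], logical=[A,d,C,D,E,F,G]
After op 2 (swap(6, 5)): offset=0, physical=[A,d,C,D,E,G,F], logical=[A,d,C,D,E,G,F]
After op 3 (rotate(+1)): offset=1, physical=[A,d,C,D,E,G,F], logical=[d,C,D,E,G,F,A]
After op 4 (replace(4, 'c')): offset=1, physical=[A,d,C,D,E,c,F], logical=[d,C,D,E,c,F,A]
After op 5 (rotate(+1)): offset=2, physical=[A,d,C,D,E,c,F], logical=[C,D,E,c,F,A,d]
After op 6 (swap(1, 4)): offset=2, physical=[A,d,C,F,E,c,D], logical=[C,F,E,c,D,A,d]

Answer: 2 C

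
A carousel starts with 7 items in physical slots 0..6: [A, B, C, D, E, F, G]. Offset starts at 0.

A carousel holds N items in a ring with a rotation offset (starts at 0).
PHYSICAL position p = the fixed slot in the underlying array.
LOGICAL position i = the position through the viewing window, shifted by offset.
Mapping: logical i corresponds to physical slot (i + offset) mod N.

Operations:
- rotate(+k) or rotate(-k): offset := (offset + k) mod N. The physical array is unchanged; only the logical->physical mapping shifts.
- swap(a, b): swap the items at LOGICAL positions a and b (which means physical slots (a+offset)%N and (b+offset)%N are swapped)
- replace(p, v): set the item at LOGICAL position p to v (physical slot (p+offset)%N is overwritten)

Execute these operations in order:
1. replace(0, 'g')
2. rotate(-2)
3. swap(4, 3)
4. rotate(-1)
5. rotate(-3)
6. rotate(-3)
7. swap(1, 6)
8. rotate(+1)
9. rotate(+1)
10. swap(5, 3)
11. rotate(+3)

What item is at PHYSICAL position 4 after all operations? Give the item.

Answer: G

Derivation:
After op 1 (replace(0, 'g')): offset=0, physical=[g,B,C,D,E,F,G], logical=[g,B,C,D,E,F,G]
After op 2 (rotate(-2)): offset=5, physical=[g,B,C,D,E,F,G], logical=[F,G,g,B,C,D,E]
After op 3 (swap(4, 3)): offset=5, physical=[g,C,B,D,E,F,G], logical=[F,G,g,C,B,D,E]
After op 4 (rotate(-1)): offset=4, physical=[g,C,B,D,E,F,G], logical=[E,F,G,g,C,B,D]
After op 5 (rotate(-3)): offset=1, physical=[g,C,B,D,E,F,G], logical=[C,B,D,E,F,G,g]
After op 6 (rotate(-3)): offset=5, physical=[g,C,B,D,E,F,G], logical=[F,G,g,C,B,D,E]
After op 7 (swap(1, 6)): offset=5, physical=[g,C,B,D,G,F,E], logical=[F,E,g,C,B,D,G]
After op 8 (rotate(+1)): offset=6, physical=[g,C,B,D,G,F,E], logical=[E,g,C,B,D,G,F]
After op 9 (rotate(+1)): offset=0, physical=[g,C,B,D,G,F,E], logical=[g,C,B,D,G,F,E]
After op 10 (swap(5, 3)): offset=0, physical=[g,C,B,F,G,D,E], logical=[g,C,B,F,G,D,E]
After op 11 (rotate(+3)): offset=3, physical=[g,C,B,F,G,D,E], logical=[F,G,D,E,g,C,B]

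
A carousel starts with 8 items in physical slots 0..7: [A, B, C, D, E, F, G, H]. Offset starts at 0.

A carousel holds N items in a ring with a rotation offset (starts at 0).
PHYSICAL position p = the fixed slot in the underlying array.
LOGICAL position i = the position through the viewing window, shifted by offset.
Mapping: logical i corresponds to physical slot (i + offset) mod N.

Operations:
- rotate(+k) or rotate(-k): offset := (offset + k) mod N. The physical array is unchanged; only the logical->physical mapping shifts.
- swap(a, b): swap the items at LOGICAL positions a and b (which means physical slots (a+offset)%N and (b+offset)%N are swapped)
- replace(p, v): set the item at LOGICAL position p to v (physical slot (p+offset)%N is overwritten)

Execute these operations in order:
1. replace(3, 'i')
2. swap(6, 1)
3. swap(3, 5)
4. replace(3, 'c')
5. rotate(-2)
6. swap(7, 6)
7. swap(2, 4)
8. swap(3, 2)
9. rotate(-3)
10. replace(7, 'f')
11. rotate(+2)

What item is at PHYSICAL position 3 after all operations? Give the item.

After op 1 (replace(3, 'i')): offset=0, physical=[A,B,C,i,E,F,G,H], logical=[A,B,C,i,E,F,G,H]
After op 2 (swap(6, 1)): offset=0, physical=[A,G,C,i,E,F,B,H], logical=[A,G,C,i,E,F,B,H]
After op 3 (swap(3, 5)): offset=0, physical=[A,G,C,F,E,i,B,H], logical=[A,G,C,F,E,i,B,H]
After op 4 (replace(3, 'c')): offset=0, physical=[A,G,C,c,E,i,B,H], logical=[A,G,C,c,E,i,B,H]
After op 5 (rotate(-2)): offset=6, physical=[A,G,C,c,E,i,B,H], logical=[B,H,A,G,C,c,E,i]
After op 6 (swap(7, 6)): offset=6, physical=[A,G,C,c,i,E,B,H], logical=[B,H,A,G,C,c,i,E]
After op 7 (swap(2, 4)): offset=6, physical=[C,G,A,c,i,E,B,H], logical=[B,H,C,G,A,c,i,E]
After op 8 (swap(3, 2)): offset=6, physical=[G,C,A,c,i,E,B,H], logical=[B,H,G,C,A,c,i,E]
After op 9 (rotate(-3)): offset=3, physical=[G,C,A,c,i,E,B,H], logical=[c,i,E,B,H,G,C,A]
After op 10 (replace(7, 'f')): offset=3, physical=[G,C,f,c,i,E,B,H], logical=[c,i,E,B,H,G,C,f]
After op 11 (rotate(+2)): offset=5, physical=[G,C,f,c,i,E,B,H], logical=[E,B,H,G,C,f,c,i]

Answer: c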